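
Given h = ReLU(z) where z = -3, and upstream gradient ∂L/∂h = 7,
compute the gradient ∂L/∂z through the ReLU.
∂L/∂z = 0

h = ReLU(-3) = 0
Since z < 0: ∂h/∂z = 0
∂L/∂z = ∂L/∂h · ∂h/∂z = 7 × 0 = 0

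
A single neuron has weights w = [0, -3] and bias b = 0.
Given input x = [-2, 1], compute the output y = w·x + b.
y = -3

y = (0)(-2) + (-3)(1) + 0 = -3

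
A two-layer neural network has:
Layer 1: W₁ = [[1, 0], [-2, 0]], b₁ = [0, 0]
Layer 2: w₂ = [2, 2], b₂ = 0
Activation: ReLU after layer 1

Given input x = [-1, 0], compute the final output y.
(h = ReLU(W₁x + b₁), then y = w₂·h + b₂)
y = 4

Layer 1 pre-activation: z₁ = [-1, 2]
After ReLU: h = [0, 2]
Layer 2 output: y = 2×0 + 2×2 + 0 = 4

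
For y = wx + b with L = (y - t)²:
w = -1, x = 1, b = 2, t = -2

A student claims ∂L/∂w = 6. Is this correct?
Correct

y = (-1)(1) + 2 = 1
∂L/∂y = 2(y - t) = 2(1 - -2) = 6
∂y/∂w = x = 1
∂L/∂w = 6 × 1 = 6

Claimed value: 6
Correct: The correct gradient is 6.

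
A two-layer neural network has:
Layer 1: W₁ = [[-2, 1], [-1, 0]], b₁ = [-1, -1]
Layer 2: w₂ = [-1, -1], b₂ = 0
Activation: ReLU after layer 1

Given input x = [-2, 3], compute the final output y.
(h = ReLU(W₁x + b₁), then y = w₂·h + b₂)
y = -7

Layer 1 pre-activation: z₁ = [6, 1]
After ReLU: h = [6, 1]
Layer 2 output: y = -1×6 + -1×1 + 0 = -7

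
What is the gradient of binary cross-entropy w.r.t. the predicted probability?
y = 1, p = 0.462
∂L/∂p = -2.165

∂L/∂p = -y/p + (1-y)/(1-p) = -1/0.462 + 0 = -2.165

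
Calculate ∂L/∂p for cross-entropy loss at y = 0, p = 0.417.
∂L/∂p = 1.715

∂L/∂p = -y/p + (1-y)/(1-p) = 0 + 1/0.583 = 1.715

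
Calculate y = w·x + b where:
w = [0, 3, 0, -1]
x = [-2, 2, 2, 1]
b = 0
y = 5

y = (0)(-2) + (3)(2) + (0)(2) + (-1)(1) + 0 = 5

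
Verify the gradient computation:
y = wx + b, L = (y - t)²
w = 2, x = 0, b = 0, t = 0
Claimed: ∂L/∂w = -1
Incorrect

y = (2)(0) + 0 = 0
∂L/∂y = 2(y - t) = 2(0 - 0) = 0
∂y/∂w = x = 0
∂L/∂w = 0 × 0 = 0

Claimed value: -1
Incorrect: The correct gradient is 0.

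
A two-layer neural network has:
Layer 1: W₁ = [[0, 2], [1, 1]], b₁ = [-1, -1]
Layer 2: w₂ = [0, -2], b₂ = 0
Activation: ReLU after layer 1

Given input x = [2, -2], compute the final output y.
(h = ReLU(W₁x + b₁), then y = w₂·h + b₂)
y = 0

Layer 1 pre-activation: z₁ = [-5, -1]
After ReLU: h = [0, 0]
Layer 2 output: y = 0×0 + -2×0 + 0 = 0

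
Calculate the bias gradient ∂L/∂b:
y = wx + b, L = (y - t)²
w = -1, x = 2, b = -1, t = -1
∂L/∂b = -4

y = wx + b = (-1)(2) + -1 = -3
∂L/∂y = 2(y - t) = 2(-3 - -1) = -4
∂y/∂b = 1
∂L/∂b = ∂L/∂y · ∂y/∂b = -4 × 1 = -4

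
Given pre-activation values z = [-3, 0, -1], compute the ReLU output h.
h = [0, 0, 0]

ReLU applied element-wise: max(0,-3)=0, max(0,0)=0, max(0,-1)=0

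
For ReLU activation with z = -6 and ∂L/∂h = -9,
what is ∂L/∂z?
∂L/∂z = 0

h = ReLU(-6) = 0
Since z < 0: ∂h/∂z = 0
∂L/∂z = ∂L/∂h · ∂h/∂z = -9 × 0 = 0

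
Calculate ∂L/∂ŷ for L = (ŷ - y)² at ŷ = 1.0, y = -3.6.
∂L/∂ŷ = 9.2

∂L/∂ŷ = 2(ŷ - y) = 2(1.0 - -3.6) = 2(4.6) = 9.2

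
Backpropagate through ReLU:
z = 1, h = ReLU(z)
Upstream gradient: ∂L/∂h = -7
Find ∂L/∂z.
∂L/∂z = -7

h = ReLU(1) = 1
Since z > 0: ∂h/∂z = 1
∂L/∂z = ∂L/∂h · ∂h/∂z = -7 × 1 = -7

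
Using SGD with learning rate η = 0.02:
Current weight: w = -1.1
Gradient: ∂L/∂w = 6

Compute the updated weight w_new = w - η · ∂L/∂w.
w_new = -1.22

w_new = w - η·∂L/∂w = -1.1 - 0.02×(6) = -1.1 - (0.12) = -1.22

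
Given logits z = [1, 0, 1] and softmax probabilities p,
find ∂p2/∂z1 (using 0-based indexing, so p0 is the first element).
∂p2/∂z1 = -0.06561

p = softmax(z) = [0.4223, 0.1554, 0.4223]
p2 = 0.4223, p1 = 0.1554

∂p2/∂z1 = -p2 × p1 = -0.4223 × 0.1554 = -0.06561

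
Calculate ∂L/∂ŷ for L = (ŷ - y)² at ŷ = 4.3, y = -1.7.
∂L/∂ŷ = 12.0

∂L/∂ŷ = 2(ŷ - y) = 2(4.3 - -1.7) = 2(6.0) = 12.0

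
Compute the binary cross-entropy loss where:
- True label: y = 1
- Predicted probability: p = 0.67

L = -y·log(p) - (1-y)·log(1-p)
L = 0.4005

L = -1·log(0.67) - 0·log(0.33) = -log(0.67) = 0.4005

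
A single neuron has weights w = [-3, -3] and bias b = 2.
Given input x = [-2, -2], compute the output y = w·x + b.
y = 14

y = (-3)(-2) + (-3)(-2) + 2 = 14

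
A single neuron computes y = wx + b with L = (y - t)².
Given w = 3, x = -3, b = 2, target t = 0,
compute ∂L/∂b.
∂L/∂b = -14

y = wx + b = (3)(-3) + 2 = -7
∂L/∂y = 2(y - t) = 2(-7 - 0) = -14
∂y/∂b = 1
∂L/∂b = ∂L/∂y · ∂y/∂b = -14 × 1 = -14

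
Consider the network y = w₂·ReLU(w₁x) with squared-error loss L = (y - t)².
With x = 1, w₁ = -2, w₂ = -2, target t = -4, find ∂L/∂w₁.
∂L/∂w₁ = 0

Forward pass:
z = w₁x = -2×1 = -2
h = ReLU(-2) = 0
y = w₂h = -2×0 = 0

Backward pass:
∂L/∂y = 2(y - t) = 2(0 - -4) = 8
∂y/∂h = w₂ = -2
∂h/∂z = 0 (ReLU derivative)
∂z/∂w₁ = x = 1

∂L/∂w₁ = 8 × -2 × 0 × 1 = 0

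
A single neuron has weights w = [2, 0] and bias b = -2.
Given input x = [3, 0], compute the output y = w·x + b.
y = 4

y = (2)(3) + (0)(0) + -2 = 4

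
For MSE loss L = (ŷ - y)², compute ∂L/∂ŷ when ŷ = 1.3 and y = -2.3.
∂L/∂ŷ = 7.2

∂L/∂ŷ = 2(ŷ - y) = 2(1.3 - -2.3) = 2(3.6) = 7.2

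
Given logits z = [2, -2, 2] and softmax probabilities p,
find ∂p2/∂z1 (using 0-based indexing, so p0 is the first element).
∂p2/∂z1 = -0.004496

p = softmax(z) = [0.4955, 0.009075, 0.4955]
p2 = 0.4955, p1 = 0.009075

∂p2/∂z1 = -p2 × p1 = -0.4955 × 0.009075 = -0.004496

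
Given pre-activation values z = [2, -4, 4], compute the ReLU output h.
h = [2, 0, 4]

ReLU applied element-wise: max(0,2)=2, max(0,-4)=0, max(0,4)=4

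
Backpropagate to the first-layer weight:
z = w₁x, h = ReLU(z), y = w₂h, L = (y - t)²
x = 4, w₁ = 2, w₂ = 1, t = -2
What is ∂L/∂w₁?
∂L/∂w₁ = 80

Forward pass:
z = w₁x = 2×4 = 8
h = ReLU(8) = 8
y = w₂h = 1×8 = 8

Backward pass:
∂L/∂y = 2(y - t) = 2(8 - -2) = 20
∂y/∂h = w₂ = 1
∂h/∂z = 1 (ReLU derivative)
∂z/∂w₁ = x = 4

∂L/∂w₁ = 20 × 1 × 1 × 4 = 80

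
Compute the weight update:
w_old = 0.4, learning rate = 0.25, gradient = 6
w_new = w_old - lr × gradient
w_new = -1.1

w_new = w - η·∂L/∂w = 0.4 - 0.25×(6) = 0.4 - (1.5) = -1.1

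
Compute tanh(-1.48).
-0.9015

tanh(-1.48) = (e^(-1.48) - e^(1.48))/(e^(-1.48) + e^(1.48)) = -0.9015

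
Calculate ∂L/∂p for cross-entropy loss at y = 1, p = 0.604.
∂L/∂p = -1.656

∂L/∂p = -y/p + (1-y)/(1-p) = -1/0.604 + 0 = -1.656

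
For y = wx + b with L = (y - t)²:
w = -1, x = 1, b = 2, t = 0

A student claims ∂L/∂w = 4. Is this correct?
Incorrect

y = (-1)(1) + 2 = 1
∂L/∂y = 2(y - t) = 2(1 - 0) = 2
∂y/∂w = x = 1
∂L/∂w = 2 × 1 = 2

Claimed value: 4
Incorrect: The correct gradient is 2.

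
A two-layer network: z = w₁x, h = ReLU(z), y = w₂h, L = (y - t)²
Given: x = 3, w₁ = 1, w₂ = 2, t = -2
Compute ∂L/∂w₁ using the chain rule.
∂L/∂w₁ = 96

Forward pass:
z = w₁x = 1×3 = 3
h = ReLU(3) = 3
y = w₂h = 2×3 = 6

Backward pass:
∂L/∂y = 2(y - t) = 2(6 - -2) = 16
∂y/∂h = w₂ = 2
∂h/∂z = 1 (ReLU derivative)
∂z/∂w₁ = x = 3

∂L/∂w₁ = 16 × 2 × 1 × 3 = 96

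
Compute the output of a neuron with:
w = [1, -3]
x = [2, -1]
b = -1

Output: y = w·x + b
y = 4

y = (1)(2) + (-3)(-1) + -1 = 4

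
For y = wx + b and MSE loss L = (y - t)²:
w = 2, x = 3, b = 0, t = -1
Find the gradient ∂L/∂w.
∂L/∂w = 42

y = wx + b = (2)(3) + 0 = 6
∂L/∂y = 2(y - t) = 2(6 - -1) = 14
∂y/∂w = x = 3
∂L/∂w = ∂L/∂y · ∂y/∂w = 14 × 3 = 42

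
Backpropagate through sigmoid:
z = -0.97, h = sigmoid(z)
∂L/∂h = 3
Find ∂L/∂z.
∂L/∂z = 0.598

σ(-0.97) = 0.2749
σ'(-0.97) = σ(-0.97)(1 - σ(-0.97)) = 0.2749 × 0.7251 = 0.1993
∂L/∂z = ∂L/∂h · σ'(z) = 3 × 0.1993 = 0.598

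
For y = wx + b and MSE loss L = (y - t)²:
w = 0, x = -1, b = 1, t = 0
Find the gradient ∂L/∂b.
∂L/∂b = 2

y = wx + b = (0)(-1) + 1 = 1
∂L/∂y = 2(y - t) = 2(1 - 0) = 2
∂y/∂b = 1
∂L/∂b = ∂L/∂y · ∂y/∂b = 2 × 1 = 2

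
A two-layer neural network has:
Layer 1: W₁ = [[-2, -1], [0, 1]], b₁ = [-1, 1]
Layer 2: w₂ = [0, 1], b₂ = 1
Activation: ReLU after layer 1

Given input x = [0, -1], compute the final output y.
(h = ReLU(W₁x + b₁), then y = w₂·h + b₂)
y = 1

Layer 1 pre-activation: z₁ = [0, 0]
After ReLU: h = [0, 0]
Layer 2 output: y = 0×0 + 1×0 + 1 = 1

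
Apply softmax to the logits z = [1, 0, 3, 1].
p = [0.1025, 0.0377, 0.7573, 0.1025]

exp(z) = [2.718, 1, 20.09, 2.718]
Sum = 26.52
p = [0.1025, 0.0377, 0.7573, 0.1025]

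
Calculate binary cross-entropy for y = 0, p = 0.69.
L = 1.171

L = -0·log(0.69) - 1·log(0.31) = -log(0.31) = 1.171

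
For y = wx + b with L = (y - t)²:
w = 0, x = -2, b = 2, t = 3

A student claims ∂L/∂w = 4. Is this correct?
Correct

y = (0)(-2) + 2 = 2
∂L/∂y = 2(y - t) = 2(2 - 3) = -2
∂y/∂w = x = -2
∂L/∂w = -2 × -2 = 4

Claimed value: 4
Correct: The correct gradient is 4.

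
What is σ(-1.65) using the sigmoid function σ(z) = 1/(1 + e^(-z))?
0.1611

sigmoid(-1.65) = 1/(1 + e^(1.65)) = 1/(1 + 5.207) = 0.1611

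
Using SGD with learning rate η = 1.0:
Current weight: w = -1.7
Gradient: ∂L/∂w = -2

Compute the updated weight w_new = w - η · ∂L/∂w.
w_new = 0.3

w_new = w - η·∂L/∂w = -1.7 - 1.0×(-2) = -1.7 - (-2) = 0.3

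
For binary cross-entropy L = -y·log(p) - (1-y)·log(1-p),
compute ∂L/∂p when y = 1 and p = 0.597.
∂L/∂p = -1.675

∂L/∂p = -y/p + (1-y)/(1-p) = -1/0.597 + 0 = -1.675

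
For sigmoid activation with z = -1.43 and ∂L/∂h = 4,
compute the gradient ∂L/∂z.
∂L/∂z = 0.6232

σ(-1.43) = 0.1931
σ'(-1.43) = σ(-1.43)(1 - σ(-1.43)) = 0.1931 × 0.8069 = 0.1558
∂L/∂z = ∂L/∂h · σ'(z) = 4 × 0.1558 = 0.6232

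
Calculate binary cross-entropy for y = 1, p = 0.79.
L = 0.2357

L = -1·log(0.79) - 0·log(0.21) = -log(0.79) = 0.2357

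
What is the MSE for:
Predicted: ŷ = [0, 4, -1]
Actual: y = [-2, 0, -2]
MSE = 7

MSE = (1/3)((0--2)² + (4-0)² + (-1--2)²) = (1/3)(4 + 16 + 1) = 7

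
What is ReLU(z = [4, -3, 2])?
h = [4, 0, 2]

ReLU applied element-wise: max(0,4)=4, max(0,-3)=0, max(0,2)=2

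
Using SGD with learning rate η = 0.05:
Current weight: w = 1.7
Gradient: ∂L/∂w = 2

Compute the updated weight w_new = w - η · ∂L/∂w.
w_new = 1.6

w_new = w - η·∂L/∂w = 1.7 - 0.05×(2) = 1.7 - (0.1) = 1.6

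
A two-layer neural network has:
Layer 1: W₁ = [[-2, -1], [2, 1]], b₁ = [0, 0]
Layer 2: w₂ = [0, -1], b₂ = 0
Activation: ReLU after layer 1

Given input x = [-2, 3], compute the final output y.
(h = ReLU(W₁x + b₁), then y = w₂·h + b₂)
y = 0

Layer 1 pre-activation: z₁ = [1, -1]
After ReLU: h = [1, 0]
Layer 2 output: y = 0×1 + -1×0 + 0 = 0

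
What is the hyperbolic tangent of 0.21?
0.207

tanh(0.21) = (e^(0.21) - e^(-0.21))/(e^(0.21) + e^(-0.21)) = 0.207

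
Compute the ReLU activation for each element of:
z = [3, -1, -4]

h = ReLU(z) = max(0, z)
h = [3, 0, 0]

ReLU applied element-wise: max(0,3)=3, max(0,-1)=0, max(0,-4)=0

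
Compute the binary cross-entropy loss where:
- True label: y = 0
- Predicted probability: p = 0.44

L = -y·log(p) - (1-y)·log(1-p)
L = 0.5798

L = -0·log(0.44) - 1·log(0.56) = -log(0.56) = 0.5798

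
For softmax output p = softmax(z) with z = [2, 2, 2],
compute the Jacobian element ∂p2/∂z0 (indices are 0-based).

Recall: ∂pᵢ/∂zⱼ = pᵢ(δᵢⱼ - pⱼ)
∂p2/∂z0 = -0.1111

p = softmax(z) = [0.3333, 0.3333, 0.3333]
p2 = 0.3333, p0 = 0.3333

∂p2/∂z0 = -p2 × p0 = -0.3333 × 0.3333 = -0.1111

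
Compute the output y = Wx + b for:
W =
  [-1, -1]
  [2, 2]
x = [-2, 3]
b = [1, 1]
y = [0, 3]

Wx = [-1×-2 + -1×3, 2×-2 + 2×3]
   = [-1, 2]
y = Wx + b = [-1 + 1, 2 + 1] = [0, 3]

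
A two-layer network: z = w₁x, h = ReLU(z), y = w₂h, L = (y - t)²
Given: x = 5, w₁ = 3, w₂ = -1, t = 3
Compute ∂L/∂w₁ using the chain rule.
∂L/∂w₁ = 180

Forward pass:
z = w₁x = 3×5 = 15
h = ReLU(15) = 15
y = w₂h = -1×15 = -15

Backward pass:
∂L/∂y = 2(y - t) = 2(-15 - 3) = -36
∂y/∂h = w₂ = -1
∂h/∂z = 1 (ReLU derivative)
∂z/∂w₁ = x = 5

∂L/∂w₁ = -36 × -1 × 1 × 5 = 180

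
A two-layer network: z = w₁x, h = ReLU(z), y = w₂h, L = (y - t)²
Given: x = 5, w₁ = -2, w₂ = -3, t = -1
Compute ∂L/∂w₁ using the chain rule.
∂L/∂w₁ = 0

Forward pass:
z = w₁x = -2×5 = -10
h = ReLU(-10) = 0
y = w₂h = -3×0 = 0

Backward pass:
∂L/∂y = 2(y - t) = 2(0 - -1) = 2
∂y/∂h = w₂ = -3
∂h/∂z = 0 (ReLU derivative)
∂z/∂w₁ = x = 5

∂L/∂w₁ = 2 × -3 × 0 × 5 = 0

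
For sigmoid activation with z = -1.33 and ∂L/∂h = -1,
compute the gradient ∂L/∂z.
∂L/∂z = -0.1654

σ(-1.33) = 0.2092
σ'(-1.33) = σ(-1.33)(1 - σ(-1.33)) = 0.2092 × 0.7908 = 0.1654
∂L/∂z = ∂L/∂h · σ'(z) = -1 × 0.1654 = -0.1654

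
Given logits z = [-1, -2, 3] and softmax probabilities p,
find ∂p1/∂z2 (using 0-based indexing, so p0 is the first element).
∂p1/∂z2 = -0.006413

p = softmax(z) = [0.01787, 0.006573, 0.9756]
p1 = 0.006573, p2 = 0.9756

∂p1/∂z2 = -p1 × p2 = -0.006573 × 0.9756 = -0.006413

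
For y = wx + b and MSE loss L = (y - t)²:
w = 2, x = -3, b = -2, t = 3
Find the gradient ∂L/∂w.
∂L/∂w = 66

y = wx + b = (2)(-3) + -2 = -8
∂L/∂y = 2(y - t) = 2(-8 - 3) = -22
∂y/∂w = x = -3
∂L/∂w = ∂L/∂y · ∂y/∂w = -22 × -3 = 66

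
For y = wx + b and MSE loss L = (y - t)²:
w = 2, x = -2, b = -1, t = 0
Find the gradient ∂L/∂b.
∂L/∂b = -10

y = wx + b = (2)(-2) + -1 = -5
∂L/∂y = 2(y - t) = 2(-5 - 0) = -10
∂y/∂b = 1
∂L/∂b = ∂L/∂y · ∂y/∂b = -10 × 1 = -10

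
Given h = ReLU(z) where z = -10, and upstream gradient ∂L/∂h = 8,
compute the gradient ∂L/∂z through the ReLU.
∂L/∂z = 0

h = ReLU(-10) = 0
Since z < 0: ∂h/∂z = 0
∂L/∂z = ∂L/∂h · ∂h/∂z = 8 × 0 = 0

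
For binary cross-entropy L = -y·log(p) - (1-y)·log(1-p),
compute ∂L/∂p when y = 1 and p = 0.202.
∂L/∂p = -4.95

∂L/∂p = -y/p + (1-y)/(1-p) = -1/0.202 + 0 = -4.95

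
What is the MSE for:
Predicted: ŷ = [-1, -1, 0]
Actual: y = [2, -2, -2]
MSE = 4.667

MSE = (1/3)((-1-2)² + (-1--2)² + (0--2)²) = (1/3)(9 + 1 + 4) = 4.667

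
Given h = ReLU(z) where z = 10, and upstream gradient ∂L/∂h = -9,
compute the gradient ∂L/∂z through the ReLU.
∂L/∂z = -9

h = ReLU(10) = 10
Since z > 0: ∂h/∂z = 1
∂L/∂z = ∂L/∂h · ∂h/∂z = -9 × 1 = -9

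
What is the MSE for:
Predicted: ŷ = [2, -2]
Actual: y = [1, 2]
MSE = 8.5

MSE = (1/2)((2-1)² + (-2-2)²) = (1/2)(1 + 16) = 8.5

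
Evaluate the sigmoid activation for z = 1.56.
0.8264

sigmoid(1.56) = 1/(1 + e^(-1.56)) = 1/(1 + 0.2101) = 0.8264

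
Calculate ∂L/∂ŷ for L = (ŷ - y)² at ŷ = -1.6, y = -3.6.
∂L/∂ŷ = 4.0

∂L/∂ŷ = 2(ŷ - y) = 2(-1.6 - -3.6) = 2(2.0) = 4.0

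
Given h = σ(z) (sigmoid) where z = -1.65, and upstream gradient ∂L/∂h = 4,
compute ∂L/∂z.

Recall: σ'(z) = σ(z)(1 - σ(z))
∂L/∂z = 0.5406

σ(-1.65) = 0.1611
σ'(-1.65) = σ(-1.65)(1 - σ(-1.65)) = 0.1611 × 0.8389 = 0.1352
∂L/∂z = ∂L/∂h · σ'(z) = 4 × 0.1352 = 0.5406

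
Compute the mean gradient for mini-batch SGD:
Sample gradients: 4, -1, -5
Average gradient = -0.6667

Average = (1/3)(4 + -1 + -5) = -2/3 = -0.6667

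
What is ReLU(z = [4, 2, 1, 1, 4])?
h = [4, 2, 1, 1, 4]

ReLU applied element-wise: max(0,4)=4, max(0,2)=2, max(0,1)=1, max(0,1)=1, max(0,4)=4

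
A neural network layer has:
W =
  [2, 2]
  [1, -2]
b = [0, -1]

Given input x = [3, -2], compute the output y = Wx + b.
y = [2, 6]

Wx = [2×3 + 2×-2, 1×3 + -2×-2]
   = [2, 7]
y = Wx + b = [2 + 0, 7 + -1] = [2, 6]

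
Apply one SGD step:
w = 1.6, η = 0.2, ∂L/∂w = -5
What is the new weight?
w_new = 2.6

w_new = w - η·∂L/∂w = 1.6 - 0.2×(-5) = 1.6 - (-1) = 2.6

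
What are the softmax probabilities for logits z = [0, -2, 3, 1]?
p = [0.0418, 0.0057, 0.839, 0.1135]

exp(z) = [1, 0.1353, 20.09, 2.718]
Sum = 23.94
p = [0.0418, 0.0057, 0.839, 0.1135]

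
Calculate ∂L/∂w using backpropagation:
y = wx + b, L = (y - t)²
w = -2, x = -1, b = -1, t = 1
∂L/∂w = 0

y = wx + b = (-2)(-1) + -1 = 1
∂L/∂y = 2(y - t) = 2(1 - 1) = 0
∂y/∂w = x = -1
∂L/∂w = ∂L/∂y · ∂y/∂w = 0 × -1 = 0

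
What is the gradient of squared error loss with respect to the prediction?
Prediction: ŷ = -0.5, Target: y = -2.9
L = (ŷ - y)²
∂L/∂ŷ = 4.8

∂L/∂ŷ = 2(ŷ - y) = 2(-0.5 - -2.9) = 2(2.4) = 4.8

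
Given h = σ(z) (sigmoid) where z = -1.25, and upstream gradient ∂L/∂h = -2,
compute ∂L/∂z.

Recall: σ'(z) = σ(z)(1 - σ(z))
∂L/∂z = -0.3462

σ(-1.25) = 0.2227
σ'(-1.25) = σ(-1.25)(1 - σ(-1.25)) = 0.2227 × 0.7773 = 0.1731
∂L/∂z = ∂L/∂h · σ'(z) = -2 × 0.1731 = -0.3462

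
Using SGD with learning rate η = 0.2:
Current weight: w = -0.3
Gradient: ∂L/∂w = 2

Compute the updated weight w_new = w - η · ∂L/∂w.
w_new = -0.7

w_new = w - η·∂L/∂w = -0.3 - 0.2×(2) = -0.3 - (0.4) = -0.7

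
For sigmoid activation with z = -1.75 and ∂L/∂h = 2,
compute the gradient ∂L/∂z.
∂L/∂z = 0.2523

σ(-1.75) = 0.148
σ'(-1.75) = σ(-1.75)(1 - σ(-1.75)) = 0.148 × 0.852 = 0.1261
∂L/∂z = ∂L/∂h · σ'(z) = 2 × 0.1261 = 0.2523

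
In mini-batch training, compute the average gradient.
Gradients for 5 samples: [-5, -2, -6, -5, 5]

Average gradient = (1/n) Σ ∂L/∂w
Average gradient = -2.6

Average = (1/5)(-5 + -2 + -6 + -5 + 5) = -13/5 = -2.6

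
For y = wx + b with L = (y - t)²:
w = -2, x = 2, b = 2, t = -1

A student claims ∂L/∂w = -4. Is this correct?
Correct

y = (-2)(2) + 2 = -2
∂L/∂y = 2(y - t) = 2(-2 - -1) = -2
∂y/∂w = x = 2
∂L/∂w = -2 × 2 = -4

Claimed value: -4
Correct: The correct gradient is -4.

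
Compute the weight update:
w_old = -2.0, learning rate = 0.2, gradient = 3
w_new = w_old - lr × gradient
w_new = -2.6

w_new = w - η·∂L/∂w = -2.0 - 0.2×(3) = -2.0 - (0.6) = -2.6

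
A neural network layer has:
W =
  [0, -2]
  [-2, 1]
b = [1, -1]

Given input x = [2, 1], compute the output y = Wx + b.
y = [-1, -4]

Wx = [0×2 + -2×1, -2×2 + 1×1]
   = [-2, -3]
y = Wx + b = [-2 + 1, -3 + -1] = [-1, -4]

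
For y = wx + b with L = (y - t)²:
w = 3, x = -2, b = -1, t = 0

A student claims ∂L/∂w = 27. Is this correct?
Incorrect

y = (3)(-2) + -1 = -7
∂L/∂y = 2(y - t) = 2(-7 - 0) = -14
∂y/∂w = x = -2
∂L/∂w = -14 × -2 = 28

Claimed value: 27
Incorrect: The correct gradient is 28.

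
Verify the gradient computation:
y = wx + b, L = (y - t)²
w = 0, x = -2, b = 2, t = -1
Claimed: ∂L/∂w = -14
Incorrect

y = (0)(-2) + 2 = 2
∂L/∂y = 2(y - t) = 2(2 - -1) = 6
∂y/∂w = x = -2
∂L/∂w = 6 × -2 = -12

Claimed value: -14
Incorrect: The correct gradient is -12.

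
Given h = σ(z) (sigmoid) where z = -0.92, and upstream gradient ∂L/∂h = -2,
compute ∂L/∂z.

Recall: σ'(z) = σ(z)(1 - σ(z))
∂L/∂z = -0.4075

σ(-0.92) = 0.285
σ'(-0.92) = σ(-0.92)(1 - σ(-0.92)) = 0.285 × 0.715 = 0.2038
∂L/∂z = ∂L/∂h · σ'(z) = -2 × 0.2038 = -0.4075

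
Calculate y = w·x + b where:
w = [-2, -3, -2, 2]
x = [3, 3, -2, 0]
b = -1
y = -12

y = (-2)(3) + (-3)(3) + (-2)(-2) + (2)(0) + -1 = -12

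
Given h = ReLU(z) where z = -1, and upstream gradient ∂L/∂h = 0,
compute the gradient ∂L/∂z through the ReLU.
∂L/∂z = 0

h = ReLU(-1) = 0
Since z < 0: ∂h/∂z = 0
∂L/∂z = ∂L/∂h · ∂h/∂z = 0 × 0 = 0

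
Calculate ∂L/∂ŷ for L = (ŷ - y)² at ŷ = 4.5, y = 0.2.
∂L/∂ŷ = 8.6

∂L/∂ŷ = 2(ŷ - y) = 2(4.5 - 0.2) = 2(4.3) = 8.6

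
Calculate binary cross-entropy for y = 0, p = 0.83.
L = 1.772

L = -0·log(0.83) - 1·log(0.17) = -log(0.17) = 1.772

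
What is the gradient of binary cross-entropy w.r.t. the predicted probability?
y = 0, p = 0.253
∂L/∂p = 1.339

∂L/∂p = -y/p + (1-y)/(1-p) = 0 + 1/0.747 = 1.339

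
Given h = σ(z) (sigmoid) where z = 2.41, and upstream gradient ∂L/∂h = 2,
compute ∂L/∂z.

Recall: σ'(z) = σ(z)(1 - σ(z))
∂L/∂z = 0.1512

σ(2.41) = 0.9176
σ'(2.41) = σ(2.41)(1 - σ(2.41)) = 0.9176 × 0.08241 = 0.07562
∂L/∂z = ∂L/∂h · σ'(z) = 2 × 0.07562 = 0.1512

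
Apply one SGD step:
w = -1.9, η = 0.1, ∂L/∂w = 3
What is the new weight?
w_new = -2.2

w_new = w - η·∂L/∂w = -1.9 - 0.1×(3) = -1.9 - (0.3) = -2.2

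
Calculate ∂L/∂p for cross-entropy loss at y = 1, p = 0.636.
∂L/∂p = -1.572

∂L/∂p = -y/p + (1-y)/(1-p) = -1/0.636 + 0 = -1.572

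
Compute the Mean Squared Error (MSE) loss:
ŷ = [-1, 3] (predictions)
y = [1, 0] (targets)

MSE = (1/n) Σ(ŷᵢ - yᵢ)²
MSE = 6.5

MSE = (1/2)((-1-1)² + (3-0)²) = (1/2)(4 + 9) = 6.5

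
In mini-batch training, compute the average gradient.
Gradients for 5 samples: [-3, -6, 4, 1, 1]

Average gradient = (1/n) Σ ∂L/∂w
Average gradient = -0.6

Average = (1/5)(-3 + -6 + 4 + 1 + 1) = -3/5 = -0.6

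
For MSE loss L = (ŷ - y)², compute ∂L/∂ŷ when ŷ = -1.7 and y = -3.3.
∂L/∂ŷ = 3.2

∂L/∂ŷ = 2(ŷ - y) = 2(-1.7 - -3.3) = 2(1.6) = 3.2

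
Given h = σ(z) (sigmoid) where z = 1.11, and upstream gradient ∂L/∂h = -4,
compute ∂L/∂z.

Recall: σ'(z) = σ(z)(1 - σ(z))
∂L/∂z = -0.7457

σ(1.11) = 0.7521
σ'(1.11) = σ(1.11)(1 - σ(1.11)) = 0.7521 × 0.2479 = 0.1864
∂L/∂z = ∂L/∂h · σ'(z) = -4 × 0.1864 = -0.7457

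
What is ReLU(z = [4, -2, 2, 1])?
h = [4, 0, 2, 1]

ReLU applied element-wise: max(0,4)=4, max(0,-2)=0, max(0,2)=2, max(0,1)=1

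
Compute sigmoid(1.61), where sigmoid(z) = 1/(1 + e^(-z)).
0.8334

sigmoid(1.61) = 1/(1 + e^(-1.61)) = 1/(1 + 0.1999) = 0.8334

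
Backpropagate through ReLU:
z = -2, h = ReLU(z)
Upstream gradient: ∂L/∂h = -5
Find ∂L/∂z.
∂L/∂z = 0

h = ReLU(-2) = 0
Since z < 0: ∂h/∂z = 0
∂L/∂z = ∂L/∂h · ∂h/∂z = -5 × 0 = 0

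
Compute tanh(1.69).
0.9341

tanh(1.69) = (e^(1.69) - e^(-1.69))/(e^(1.69) + e^(-1.69)) = 0.9341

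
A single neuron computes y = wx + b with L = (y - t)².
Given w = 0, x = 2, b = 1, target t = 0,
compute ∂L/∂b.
∂L/∂b = 2

y = wx + b = (0)(2) + 1 = 1
∂L/∂y = 2(y - t) = 2(1 - 0) = 2
∂y/∂b = 1
∂L/∂b = ∂L/∂y · ∂y/∂b = 2 × 1 = 2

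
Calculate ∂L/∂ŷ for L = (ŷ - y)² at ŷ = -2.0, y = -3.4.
∂L/∂ŷ = 2.8

∂L/∂ŷ = 2(ŷ - y) = 2(-2.0 - -3.4) = 2(1.4) = 2.8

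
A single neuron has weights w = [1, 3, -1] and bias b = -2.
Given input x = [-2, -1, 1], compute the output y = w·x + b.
y = -8

y = (1)(-2) + (3)(-1) + (-1)(1) + -2 = -8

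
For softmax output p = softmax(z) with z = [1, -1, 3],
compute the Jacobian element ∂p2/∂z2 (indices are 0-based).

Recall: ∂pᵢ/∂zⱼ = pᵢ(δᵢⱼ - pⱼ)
∂p2/∂z2 = 0.1154

p = softmax(z) = [0.1173, 0.01588, 0.8668]
p2 = 0.8668

∂p2/∂z2 = p2(1 - p2) = 0.8668 × (1 - 0.8668) = 0.1154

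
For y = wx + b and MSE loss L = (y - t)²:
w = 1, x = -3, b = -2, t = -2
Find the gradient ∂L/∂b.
∂L/∂b = -6

y = wx + b = (1)(-3) + -2 = -5
∂L/∂y = 2(y - t) = 2(-5 - -2) = -6
∂y/∂b = 1
∂L/∂b = ∂L/∂y · ∂y/∂b = -6 × 1 = -6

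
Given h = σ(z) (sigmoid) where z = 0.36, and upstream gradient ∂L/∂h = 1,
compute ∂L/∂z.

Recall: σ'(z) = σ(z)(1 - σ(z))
∂L/∂z = 0.2421

σ(0.36) = 0.589
σ'(0.36) = σ(0.36)(1 - σ(0.36)) = 0.589 × 0.411 = 0.2421
∂L/∂z = ∂L/∂h · σ'(z) = 1 × 0.2421 = 0.2421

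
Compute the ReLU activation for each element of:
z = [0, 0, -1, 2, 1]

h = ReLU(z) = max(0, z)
h = [0, 0, 0, 2, 1]

ReLU applied element-wise: max(0,0)=0, max(0,0)=0, max(0,-1)=0, max(0,2)=2, max(0,1)=1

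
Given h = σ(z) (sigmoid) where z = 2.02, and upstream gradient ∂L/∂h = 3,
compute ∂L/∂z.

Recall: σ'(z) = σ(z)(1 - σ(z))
∂L/∂z = 0.3102

σ(2.02) = 0.8829
σ'(2.02) = σ(2.02)(1 - σ(2.02)) = 0.8829 × 0.1171 = 0.1034
∂L/∂z = ∂L/∂h · σ'(z) = 3 × 0.1034 = 0.3102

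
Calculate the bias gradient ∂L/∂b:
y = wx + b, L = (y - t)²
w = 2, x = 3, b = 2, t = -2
∂L/∂b = 20

y = wx + b = (2)(3) + 2 = 8
∂L/∂y = 2(y - t) = 2(8 - -2) = 20
∂y/∂b = 1
∂L/∂b = ∂L/∂y · ∂y/∂b = 20 × 1 = 20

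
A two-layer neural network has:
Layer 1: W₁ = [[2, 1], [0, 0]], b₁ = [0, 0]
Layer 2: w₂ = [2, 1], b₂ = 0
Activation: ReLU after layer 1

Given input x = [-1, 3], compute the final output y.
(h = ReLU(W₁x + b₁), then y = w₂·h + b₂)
y = 2

Layer 1 pre-activation: z₁ = [1, 0]
After ReLU: h = [1, 0]
Layer 2 output: y = 2×1 + 1×0 + 0 = 2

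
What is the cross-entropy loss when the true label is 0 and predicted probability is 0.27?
L = 0.3147

L = -0·log(0.27) - 1·log(0.73) = -log(0.73) = 0.3147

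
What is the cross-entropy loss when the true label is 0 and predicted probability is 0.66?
L = 1.079

L = -0·log(0.66) - 1·log(0.34) = -log(0.34) = 1.079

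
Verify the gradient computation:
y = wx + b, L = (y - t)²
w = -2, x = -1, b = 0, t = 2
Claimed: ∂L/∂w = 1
Incorrect

y = (-2)(-1) + 0 = 2
∂L/∂y = 2(y - t) = 2(2 - 2) = 0
∂y/∂w = x = -1
∂L/∂w = 0 × -1 = 0

Claimed value: 1
Incorrect: The correct gradient is 0.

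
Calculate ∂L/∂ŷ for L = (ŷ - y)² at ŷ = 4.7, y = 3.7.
∂L/∂ŷ = 2.0

∂L/∂ŷ = 2(ŷ - y) = 2(4.7 - 3.7) = 2(1.0) = 2.0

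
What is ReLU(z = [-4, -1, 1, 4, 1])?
h = [0, 0, 1, 4, 1]

ReLU applied element-wise: max(0,-4)=0, max(0,-1)=0, max(0,1)=1, max(0,4)=4, max(0,1)=1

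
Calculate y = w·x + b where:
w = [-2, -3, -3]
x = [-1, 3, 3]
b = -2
y = -18

y = (-2)(-1) + (-3)(3) + (-3)(3) + -2 = -18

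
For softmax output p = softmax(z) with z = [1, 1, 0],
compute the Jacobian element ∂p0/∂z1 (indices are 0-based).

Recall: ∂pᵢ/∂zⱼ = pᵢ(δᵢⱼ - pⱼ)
∂p0/∂z1 = -0.1784

p = softmax(z) = [0.4223, 0.4223, 0.1554]
p0 = 0.4223, p1 = 0.4223

∂p0/∂z1 = -p0 × p1 = -0.4223 × 0.4223 = -0.1784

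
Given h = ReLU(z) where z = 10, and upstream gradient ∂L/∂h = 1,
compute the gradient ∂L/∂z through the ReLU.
∂L/∂z = 1

h = ReLU(10) = 10
Since z > 0: ∂h/∂z = 1
∂L/∂z = ∂L/∂h · ∂h/∂z = 1 × 1 = 1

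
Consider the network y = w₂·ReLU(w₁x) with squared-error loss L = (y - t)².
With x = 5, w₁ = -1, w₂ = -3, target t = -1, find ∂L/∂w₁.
∂L/∂w₁ = 0

Forward pass:
z = w₁x = -1×5 = -5
h = ReLU(-5) = 0
y = w₂h = -3×0 = 0

Backward pass:
∂L/∂y = 2(y - t) = 2(0 - -1) = 2
∂y/∂h = w₂ = -3
∂h/∂z = 0 (ReLU derivative)
∂z/∂w₁ = x = 5

∂L/∂w₁ = 2 × -3 × 0 × 5 = 0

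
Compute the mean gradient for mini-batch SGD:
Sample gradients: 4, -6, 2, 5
Average gradient = 1.25

Average = (1/4)(4 + -6 + 2 + 5) = 5/4 = 1.25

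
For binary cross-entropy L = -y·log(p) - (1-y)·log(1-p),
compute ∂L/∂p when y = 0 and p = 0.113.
∂L/∂p = 1.127

∂L/∂p = -y/p + (1-y)/(1-p) = 0 + 1/0.887 = 1.127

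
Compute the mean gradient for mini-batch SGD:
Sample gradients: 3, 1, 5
Average gradient = 3

Average = (1/3)(3 + 1 + 5) = 9/3 = 3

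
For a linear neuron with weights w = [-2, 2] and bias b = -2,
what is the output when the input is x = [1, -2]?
y = -8

y = (-2)(1) + (2)(-2) + -2 = -8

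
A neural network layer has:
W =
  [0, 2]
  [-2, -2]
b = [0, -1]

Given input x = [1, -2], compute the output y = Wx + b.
y = [-4, 1]

Wx = [0×1 + 2×-2, -2×1 + -2×-2]
   = [-4, 2]
y = Wx + b = [-4 + 0, 2 + -1] = [-4, 1]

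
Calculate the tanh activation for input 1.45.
0.8957

tanh(1.45) = (e^(1.45) - e^(-1.45))/(e^(1.45) + e^(-1.45)) = 0.8957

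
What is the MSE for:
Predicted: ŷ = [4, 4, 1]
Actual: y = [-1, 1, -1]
MSE = 12.67

MSE = (1/3)((4--1)² + (4-1)² + (1--1)²) = (1/3)(25 + 9 + 4) = 12.67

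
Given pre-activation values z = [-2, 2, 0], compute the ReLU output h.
h = [0, 2, 0]

ReLU applied element-wise: max(0,-2)=0, max(0,2)=2, max(0,0)=0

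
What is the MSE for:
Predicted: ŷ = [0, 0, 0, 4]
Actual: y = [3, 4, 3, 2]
MSE = 9.5

MSE = (1/4)((0-3)² + (0-4)² + (0-3)² + (4-2)²) = (1/4)(9 + 16 + 9 + 4) = 9.5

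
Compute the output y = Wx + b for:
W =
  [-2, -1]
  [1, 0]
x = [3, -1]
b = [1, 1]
y = [-4, 4]

Wx = [-2×3 + -1×-1, 1×3 + 0×-1]
   = [-5, 3]
y = Wx + b = [-5 + 1, 3 + 1] = [-4, 4]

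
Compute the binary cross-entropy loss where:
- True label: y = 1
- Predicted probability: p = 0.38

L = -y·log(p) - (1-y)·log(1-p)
L = 0.9676

L = -1·log(0.38) - 0·log(0.62) = -log(0.38) = 0.9676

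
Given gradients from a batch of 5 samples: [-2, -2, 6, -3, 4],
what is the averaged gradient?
Average gradient = 0.6

Average = (1/5)(-2 + -2 + 6 + -3 + 4) = 3/5 = 0.6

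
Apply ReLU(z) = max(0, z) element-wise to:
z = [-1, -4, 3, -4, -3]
h = [0, 0, 3, 0, 0]

ReLU applied element-wise: max(0,-1)=0, max(0,-4)=0, max(0,3)=3, max(0,-4)=0, max(0,-3)=0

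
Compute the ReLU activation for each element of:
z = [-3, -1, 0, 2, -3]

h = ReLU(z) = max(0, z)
h = [0, 0, 0, 2, 0]

ReLU applied element-wise: max(0,-3)=0, max(0,-1)=0, max(0,0)=0, max(0,2)=2, max(0,-3)=0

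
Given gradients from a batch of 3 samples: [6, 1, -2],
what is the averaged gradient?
Average gradient = 1.667

Average = (1/3)(6 + 1 + -2) = 5/3 = 1.667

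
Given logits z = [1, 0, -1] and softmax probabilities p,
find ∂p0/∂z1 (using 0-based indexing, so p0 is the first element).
∂p0/∂z1 = -0.1628

p = softmax(z) = [0.6652, 0.2447, 0.09003]
p0 = 0.6652, p1 = 0.2447

∂p0/∂z1 = -p0 × p1 = -0.6652 × 0.2447 = -0.1628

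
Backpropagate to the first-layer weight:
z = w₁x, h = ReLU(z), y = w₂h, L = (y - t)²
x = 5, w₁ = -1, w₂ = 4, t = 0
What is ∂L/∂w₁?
∂L/∂w₁ = 0

Forward pass:
z = w₁x = -1×5 = -5
h = ReLU(-5) = 0
y = w₂h = 4×0 = 0

Backward pass:
∂L/∂y = 2(y - t) = 2(0 - 0) = 0
∂y/∂h = w₂ = 4
∂h/∂z = 0 (ReLU derivative)
∂z/∂w₁ = x = 5

∂L/∂w₁ = 0 × 4 × 0 × 5 = 0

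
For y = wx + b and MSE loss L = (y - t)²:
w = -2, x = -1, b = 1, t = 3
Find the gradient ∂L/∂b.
∂L/∂b = 0

y = wx + b = (-2)(-1) + 1 = 3
∂L/∂y = 2(y - t) = 2(3 - 3) = 0
∂y/∂b = 1
∂L/∂b = ∂L/∂y · ∂y/∂b = 0 × 1 = 0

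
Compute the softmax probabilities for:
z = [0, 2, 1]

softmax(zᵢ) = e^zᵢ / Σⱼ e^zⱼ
p = [0.09, 0.6652, 0.2447]

exp(z) = [1, 7.389, 2.718]
Sum = 11.11
p = [0.09, 0.6652, 0.2447]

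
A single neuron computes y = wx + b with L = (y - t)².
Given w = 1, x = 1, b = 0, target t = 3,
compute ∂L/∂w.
∂L/∂w = -4

y = wx + b = (1)(1) + 0 = 1
∂L/∂y = 2(y - t) = 2(1 - 3) = -4
∂y/∂w = x = 1
∂L/∂w = ∂L/∂y · ∂y/∂w = -4 × 1 = -4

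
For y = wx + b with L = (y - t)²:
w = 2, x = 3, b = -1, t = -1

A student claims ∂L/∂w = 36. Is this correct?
Correct

y = (2)(3) + -1 = 5
∂L/∂y = 2(y - t) = 2(5 - -1) = 12
∂y/∂w = x = 3
∂L/∂w = 12 × 3 = 36

Claimed value: 36
Correct: The correct gradient is 36.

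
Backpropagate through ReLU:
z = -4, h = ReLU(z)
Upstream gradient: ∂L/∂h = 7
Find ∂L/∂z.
∂L/∂z = 0

h = ReLU(-4) = 0
Since z < 0: ∂h/∂z = 0
∂L/∂z = ∂L/∂h · ∂h/∂z = 7 × 0 = 0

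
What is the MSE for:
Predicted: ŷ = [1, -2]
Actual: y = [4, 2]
MSE = 12.5

MSE = (1/2)((1-4)² + (-2-2)²) = (1/2)(9 + 16) = 12.5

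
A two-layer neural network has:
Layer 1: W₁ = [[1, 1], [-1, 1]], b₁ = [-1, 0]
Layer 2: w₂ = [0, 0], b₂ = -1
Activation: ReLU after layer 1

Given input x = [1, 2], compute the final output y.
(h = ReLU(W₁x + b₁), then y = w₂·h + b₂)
y = -1

Layer 1 pre-activation: z₁ = [2, 1]
After ReLU: h = [2, 1]
Layer 2 output: y = 0×2 + 0×1 + -1 = -1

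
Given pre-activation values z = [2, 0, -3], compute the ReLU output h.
h = [2, 0, 0]

ReLU applied element-wise: max(0,2)=2, max(0,0)=0, max(0,-3)=0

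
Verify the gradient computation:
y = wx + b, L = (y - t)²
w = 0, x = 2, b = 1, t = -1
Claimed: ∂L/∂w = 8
Correct

y = (0)(2) + 1 = 1
∂L/∂y = 2(y - t) = 2(1 - -1) = 4
∂y/∂w = x = 2
∂L/∂w = 4 × 2 = 8

Claimed value: 8
Correct: The correct gradient is 8.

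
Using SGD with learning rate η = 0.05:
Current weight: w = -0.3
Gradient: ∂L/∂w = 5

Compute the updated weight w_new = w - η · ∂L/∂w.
w_new = -0.55

w_new = w - η·∂L/∂w = -0.3 - 0.05×(5) = -0.3 - (0.25) = -0.55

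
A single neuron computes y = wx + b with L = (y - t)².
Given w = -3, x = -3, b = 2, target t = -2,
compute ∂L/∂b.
∂L/∂b = 26

y = wx + b = (-3)(-3) + 2 = 11
∂L/∂y = 2(y - t) = 2(11 - -2) = 26
∂y/∂b = 1
∂L/∂b = ∂L/∂y · ∂y/∂b = 26 × 1 = 26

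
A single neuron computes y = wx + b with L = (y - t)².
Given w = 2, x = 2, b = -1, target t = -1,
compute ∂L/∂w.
∂L/∂w = 16

y = wx + b = (2)(2) + -1 = 3
∂L/∂y = 2(y - t) = 2(3 - -1) = 8
∂y/∂w = x = 2
∂L/∂w = ∂L/∂y · ∂y/∂w = 8 × 2 = 16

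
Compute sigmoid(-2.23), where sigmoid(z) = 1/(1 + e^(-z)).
0.09709

sigmoid(-2.23) = 1/(1 + e^(2.23)) = 1/(1 + 9.3) = 0.09709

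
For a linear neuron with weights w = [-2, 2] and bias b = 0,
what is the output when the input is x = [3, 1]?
y = -4

y = (-2)(3) + (2)(1) + 0 = -4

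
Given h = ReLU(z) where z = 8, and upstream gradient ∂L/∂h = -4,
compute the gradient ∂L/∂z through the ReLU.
∂L/∂z = -4

h = ReLU(8) = 8
Since z > 0: ∂h/∂z = 1
∂L/∂z = ∂L/∂h · ∂h/∂z = -4 × 1 = -4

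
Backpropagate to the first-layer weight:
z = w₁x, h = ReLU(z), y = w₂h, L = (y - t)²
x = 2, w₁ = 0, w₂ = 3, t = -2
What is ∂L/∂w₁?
∂L/∂w₁ = 0

Forward pass:
z = w₁x = 0×2 = 0
h = ReLU(0) = 0
y = w₂h = 3×0 = 0

Backward pass:
∂L/∂y = 2(y - t) = 2(0 - -2) = 4
∂y/∂h = w₂ = 3
∂h/∂z = 0 (ReLU derivative)
∂z/∂w₁ = x = 2

∂L/∂w₁ = 4 × 3 × 0 × 2 = 0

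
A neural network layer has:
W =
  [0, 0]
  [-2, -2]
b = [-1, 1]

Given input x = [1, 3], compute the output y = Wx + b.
y = [-1, -7]

Wx = [0×1 + 0×3, -2×1 + -2×3]
   = [0, -8]
y = Wx + b = [0 + -1, -8 + 1] = [-1, -7]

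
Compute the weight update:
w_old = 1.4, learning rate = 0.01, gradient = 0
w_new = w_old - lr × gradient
w_new = 1.4

w_new = w - η·∂L/∂w = 1.4 - 0.01×(0) = 1.4 - (0) = 1.4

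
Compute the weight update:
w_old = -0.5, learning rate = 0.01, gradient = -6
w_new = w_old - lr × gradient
w_new = -0.44

w_new = w - η·∂L/∂w = -0.5 - 0.01×(-6) = -0.5 - (-0.06) = -0.44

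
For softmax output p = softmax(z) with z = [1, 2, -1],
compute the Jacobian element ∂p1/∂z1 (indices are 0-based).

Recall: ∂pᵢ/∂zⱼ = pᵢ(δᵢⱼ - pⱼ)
∂p1/∂z1 = 0.2078

p = softmax(z) = [0.2595, 0.7054, 0.03512]
p1 = 0.7054

∂p1/∂z1 = p1(1 - p1) = 0.7054 × (1 - 0.7054) = 0.2078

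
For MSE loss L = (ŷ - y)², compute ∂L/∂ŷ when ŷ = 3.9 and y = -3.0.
∂L/∂ŷ = 13.8

∂L/∂ŷ = 2(ŷ - y) = 2(3.9 - -3.0) = 2(6.9) = 13.8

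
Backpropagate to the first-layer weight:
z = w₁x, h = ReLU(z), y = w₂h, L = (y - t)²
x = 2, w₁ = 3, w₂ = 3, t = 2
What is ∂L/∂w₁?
∂L/∂w₁ = 192

Forward pass:
z = w₁x = 3×2 = 6
h = ReLU(6) = 6
y = w₂h = 3×6 = 18

Backward pass:
∂L/∂y = 2(y - t) = 2(18 - 2) = 32
∂y/∂h = w₂ = 3
∂h/∂z = 1 (ReLU derivative)
∂z/∂w₁ = x = 2

∂L/∂w₁ = 32 × 3 × 1 × 2 = 192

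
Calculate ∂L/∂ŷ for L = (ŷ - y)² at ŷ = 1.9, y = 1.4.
∂L/∂ŷ = 1.0

∂L/∂ŷ = 2(ŷ - y) = 2(1.9 - 1.4) = 2(0.5) = 1.0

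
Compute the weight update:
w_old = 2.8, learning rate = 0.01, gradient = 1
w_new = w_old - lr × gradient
w_new = 2.79

w_new = w - η·∂L/∂w = 2.8 - 0.01×(1) = 2.8 - (0.01) = 2.79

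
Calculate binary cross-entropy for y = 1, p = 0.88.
L = 0.1278

L = -1·log(0.88) - 0·log(0.12) = -log(0.88) = 0.1278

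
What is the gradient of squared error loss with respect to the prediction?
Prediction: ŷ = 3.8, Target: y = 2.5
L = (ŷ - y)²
∂L/∂ŷ = 2.6

∂L/∂ŷ = 2(ŷ - y) = 2(3.8 - 2.5) = 2(1.3) = 2.6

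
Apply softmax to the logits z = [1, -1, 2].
p = [0.2595, 0.0351, 0.7054]

exp(z) = [2.718, 0.3679, 7.389]
Sum = 10.48
p = [0.2595, 0.0351, 0.7054]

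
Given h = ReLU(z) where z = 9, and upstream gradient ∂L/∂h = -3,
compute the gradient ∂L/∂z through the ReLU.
∂L/∂z = -3

h = ReLU(9) = 9
Since z > 0: ∂h/∂z = 1
∂L/∂z = ∂L/∂h · ∂h/∂z = -3 × 1 = -3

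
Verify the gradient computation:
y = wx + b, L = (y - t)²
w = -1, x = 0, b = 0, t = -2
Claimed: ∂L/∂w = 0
Correct

y = (-1)(0) + 0 = 0
∂L/∂y = 2(y - t) = 2(0 - -2) = 4
∂y/∂w = x = 0
∂L/∂w = 4 × 0 = 0

Claimed value: 0
Correct: The correct gradient is 0.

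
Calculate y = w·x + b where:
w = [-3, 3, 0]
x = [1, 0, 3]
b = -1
y = -4

y = (-3)(1) + (3)(0) + (0)(3) + -1 = -4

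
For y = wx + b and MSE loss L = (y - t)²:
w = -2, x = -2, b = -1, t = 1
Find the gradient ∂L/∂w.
∂L/∂w = -8

y = wx + b = (-2)(-2) + -1 = 3
∂L/∂y = 2(y - t) = 2(3 - 1) = 4
∂y/∂w = x = -2
∂L/∂w = ∂L/∂y · ∂y/∂w = 4 × -2 = -8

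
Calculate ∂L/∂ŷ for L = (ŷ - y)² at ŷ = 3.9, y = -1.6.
∂L/∂ŷ = 11.0

∂L/∂ŷ = 2(ŷ - y) = 2(3.9 - -1.6) = 2(5.5) = 11.0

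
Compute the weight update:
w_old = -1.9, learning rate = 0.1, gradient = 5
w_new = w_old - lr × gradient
w_new = -2.4

w_new = w - η·∂L/∂w = -1.9 - 0.1×(5) = -1.9 - (0.5) = -2.4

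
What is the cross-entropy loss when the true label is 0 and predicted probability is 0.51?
L = 0.7133

L = -0·log(0.51) - 1·log(0.49) = -log(0.49) = 0.7133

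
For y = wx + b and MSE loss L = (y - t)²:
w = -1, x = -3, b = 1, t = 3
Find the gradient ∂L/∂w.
∂L/∂w = -6

y = wx + b = (-1)(-3) + 1 = 4
∂L/∂y = 2(y - t) = 2(4 - 3) = 2
∂y/∂w = x = -3
∂L/∂w = ∂L/∂y · ∂y/∂w = 2 × -3 = -6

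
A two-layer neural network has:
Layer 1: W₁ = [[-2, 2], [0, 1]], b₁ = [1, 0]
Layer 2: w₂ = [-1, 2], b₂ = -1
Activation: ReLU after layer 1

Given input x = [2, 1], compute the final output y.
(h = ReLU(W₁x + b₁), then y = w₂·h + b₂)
y = 1

Layer 1 pre-activation: z₁ = [-1, 1]
After ReLU: h = [0, 1]
Layer 2 output: y = -1×0 + 2×1 + -1 = 1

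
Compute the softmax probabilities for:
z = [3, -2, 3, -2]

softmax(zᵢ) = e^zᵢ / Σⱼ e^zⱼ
p = [0.4967, 0.0033, 0.4967, 0.0033]

exp(z) = [20.09, 0.1353, 20.09, 0.1353]
Sum = 40.44
p = [0.4967, 0.0033, 0.4967, 0.0033]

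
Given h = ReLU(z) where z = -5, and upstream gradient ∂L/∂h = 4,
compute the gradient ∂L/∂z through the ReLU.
∂L/∂z = 0

h = ReLU(-5) = 0
Since z < 0: ∂h/∂z = 0
∂L/∂z = ∂L/∂h · ∂h/∂z = 4 × 0 = 0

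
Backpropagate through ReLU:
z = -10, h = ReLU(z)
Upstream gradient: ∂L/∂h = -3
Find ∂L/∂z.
∂L/∂z = 0

h = ReLU(-10) = 0
Since z < 0: ∂h/∂z = 0
∂L/∂z = ∂L/∂h · ∂h/∂z = -3 × 0 = 0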